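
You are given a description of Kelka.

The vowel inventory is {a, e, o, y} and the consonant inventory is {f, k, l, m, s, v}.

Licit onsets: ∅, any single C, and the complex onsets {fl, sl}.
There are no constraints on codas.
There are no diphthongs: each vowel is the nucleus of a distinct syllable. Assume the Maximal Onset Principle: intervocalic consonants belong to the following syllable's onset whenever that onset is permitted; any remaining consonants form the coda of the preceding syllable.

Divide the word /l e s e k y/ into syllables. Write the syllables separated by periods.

Nuclei (vowels): e, e, y → 3 syllables.
V1 /e/ – V2 /e/: /s/ is a single consonant, so it becomes the next onset.
V2 /e/ – V3 /y/: /k/ is a single consonant, so it becomes the next onset.

le.se.ky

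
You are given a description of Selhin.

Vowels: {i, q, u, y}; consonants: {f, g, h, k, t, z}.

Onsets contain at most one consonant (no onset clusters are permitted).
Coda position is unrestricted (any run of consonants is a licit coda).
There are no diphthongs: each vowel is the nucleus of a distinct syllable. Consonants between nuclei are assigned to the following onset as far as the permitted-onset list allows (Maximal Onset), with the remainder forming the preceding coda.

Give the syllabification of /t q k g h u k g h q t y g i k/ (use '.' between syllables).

tqkg.hukg.hq.ty.gik

Nuclei (vowels): q, u, q, y, i → 5 syllables.
/q…u/ gap (V1→V2): /kgh/ — longest licit onset from the right is /h/, leaving /kg/ as coda.
/u…q/ gap (V2→V3): /kgh/ — longest licit onset from the right is /h/, leaving /kg/ as coda.
/q…y/ gap (V3→V4): /t/ is a single consonant, so it becomes the next onset.
/y…i/ gap (V4→V5): /g/ is a single consonant, so it becomes the next onset.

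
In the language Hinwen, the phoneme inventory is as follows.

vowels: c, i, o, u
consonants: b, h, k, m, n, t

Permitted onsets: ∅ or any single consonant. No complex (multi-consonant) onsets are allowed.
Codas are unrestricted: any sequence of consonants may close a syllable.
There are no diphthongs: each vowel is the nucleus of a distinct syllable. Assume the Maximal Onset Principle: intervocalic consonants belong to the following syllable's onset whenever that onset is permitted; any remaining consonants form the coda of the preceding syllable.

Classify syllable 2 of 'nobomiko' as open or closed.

Vowels present: o, o, i, o; each is a nucleus, giving 4 syllables.
Between /o/ (V1) and /o/ (V2): just /b/ — single C goes to the following onset.
Between /o/ (V2) and /i/ (V3): just /m/ — single C goes to the following onset.
Between /i/ (V3) and /o/ (V4): /k/ is a single consonant, so it becomes the next onset.
Result: no.bo.mi.ko.
Syllable 2 is /bo/; it ends in its nucleus with no coda, so it is open.

open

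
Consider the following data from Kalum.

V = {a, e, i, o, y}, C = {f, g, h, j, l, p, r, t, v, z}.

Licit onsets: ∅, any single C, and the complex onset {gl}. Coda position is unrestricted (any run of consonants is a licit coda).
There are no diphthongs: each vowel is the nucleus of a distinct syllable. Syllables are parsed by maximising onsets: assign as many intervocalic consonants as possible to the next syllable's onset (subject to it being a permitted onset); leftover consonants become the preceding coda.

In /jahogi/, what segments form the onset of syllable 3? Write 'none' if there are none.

Vowels present: a, o, i; each is a nucleus, giving 3 syllables.
V1 /a/ – V2 /o/: /h/ → onset of the next syllable (single consonants are always licit onsets).
V2 /o/ – V3 /i/: /g/ is a single consonant, so it becomes the next onset.
Result: ja.ho.gi.
Syllable 3 is /gi/: onset /g/, nucleus /i/, coda ∅.

g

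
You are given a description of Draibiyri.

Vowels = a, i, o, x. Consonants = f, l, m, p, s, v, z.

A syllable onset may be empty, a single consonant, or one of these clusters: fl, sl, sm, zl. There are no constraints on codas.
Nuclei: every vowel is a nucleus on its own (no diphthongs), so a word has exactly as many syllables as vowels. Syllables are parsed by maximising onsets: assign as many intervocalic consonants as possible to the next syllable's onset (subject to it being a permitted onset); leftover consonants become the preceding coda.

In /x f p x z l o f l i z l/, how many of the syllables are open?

Vowels present: x, x, o, i; each is a nucleus, giving 4 syllables.
V1 /x/ – V2 /x/: /fp/; trying suffixes from longest down, /p/ is the first permitted one, so coda /f/ | onset /p/.
V2 /x/ – V3 /o/: /zl/ — entire cluster is a permitted onset → onset /zl/, coda ∅.
V3 /o/ – V4 /i/: cluster /fl/ — /fl/ is itself a permitted onset, so the whole cluster goes right; preceding coda = ∅.
Result: xf.px.zlo.flizl.
Classifying each syllable: /xf/ (closed), /px/ (open), /zlo/ (open), /flizl/ (closed).
Open syllables: 2.

2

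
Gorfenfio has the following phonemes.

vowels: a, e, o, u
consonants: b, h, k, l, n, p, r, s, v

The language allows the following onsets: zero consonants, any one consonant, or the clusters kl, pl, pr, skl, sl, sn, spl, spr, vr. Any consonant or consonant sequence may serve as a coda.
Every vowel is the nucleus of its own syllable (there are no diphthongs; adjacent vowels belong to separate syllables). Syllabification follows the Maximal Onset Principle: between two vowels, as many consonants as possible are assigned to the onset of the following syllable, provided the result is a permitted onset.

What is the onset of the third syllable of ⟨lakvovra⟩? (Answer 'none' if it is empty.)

vr

Vowels present: a, o, a; each is a nucleus, giving 3 syllables.
/a…o/ gap (V1→V2): /kv/; trying suffixes from longest down, /v/ is the first permitted one, so coda /k/ | onset /v/.
/o…a/ gap (V2→V3): /vr/ is a licit onset in full, so it all attaches to the next syllable.
Putting it together: lak.vo.vra.
Syllable 3 is /vra/: onset /vr/, nucleus /a/, coda ∅.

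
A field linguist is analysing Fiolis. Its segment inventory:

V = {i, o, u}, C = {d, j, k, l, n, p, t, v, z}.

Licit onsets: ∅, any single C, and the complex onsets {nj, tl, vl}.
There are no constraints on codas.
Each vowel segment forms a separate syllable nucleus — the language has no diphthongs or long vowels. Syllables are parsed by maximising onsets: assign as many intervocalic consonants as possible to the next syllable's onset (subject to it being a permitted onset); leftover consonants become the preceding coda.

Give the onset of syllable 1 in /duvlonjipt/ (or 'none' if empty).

d

The vowels are u, o, i — 3 nuclei, so 3 syllables.
/u…o/ gap (V1→V2): cluster /vl/ — /vl/ is itself a permitted onset, so the whole cluster goes right; preceding coda = ∅.
/o…i/ gap (V2→V3): /nj/ — entire cluster is a permitted onset → onset /nj/, coda ∅.
So the parse is du.vlo.njipt.
Syllable 1 is /du/: onset /d/, nucleus /u/, coda ∅.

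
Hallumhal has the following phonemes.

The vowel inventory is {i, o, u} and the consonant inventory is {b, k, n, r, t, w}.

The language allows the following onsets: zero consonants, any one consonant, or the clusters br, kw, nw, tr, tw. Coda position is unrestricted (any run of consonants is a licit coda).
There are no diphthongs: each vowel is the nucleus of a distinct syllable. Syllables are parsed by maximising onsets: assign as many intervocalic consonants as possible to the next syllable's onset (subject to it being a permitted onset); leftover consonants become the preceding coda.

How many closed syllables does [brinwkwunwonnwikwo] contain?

Nuclei (vowels): i, u, o, i, o → 5 syllables.
σ1/σ2 boundary: /nwkw/ splits as /nw/ + /kw/ (/kw/ is the longest suffix that is a licit onset).
σ2/σ3 boundary: /nw/ is a licit onset in full, so it all attaches to the next syllable.
σ3/σ4 boundary: /nnw/ splits as /n/ + /nw/ (/nw/ is the longest suffix that is a licit onset).
σ4/σ5 boundary: /kw/ — entire cluster is a permitted onset → onset /kw/, coda ∅.
Result: brinw.kwu.nwon.nwi.kwo.
Classifying each syllable: /brinw/ (closed), /kwu/ (open), /nwon/ (closed), /nwi/ (open), /kwo/ (open).
Closed syllables: 2.

2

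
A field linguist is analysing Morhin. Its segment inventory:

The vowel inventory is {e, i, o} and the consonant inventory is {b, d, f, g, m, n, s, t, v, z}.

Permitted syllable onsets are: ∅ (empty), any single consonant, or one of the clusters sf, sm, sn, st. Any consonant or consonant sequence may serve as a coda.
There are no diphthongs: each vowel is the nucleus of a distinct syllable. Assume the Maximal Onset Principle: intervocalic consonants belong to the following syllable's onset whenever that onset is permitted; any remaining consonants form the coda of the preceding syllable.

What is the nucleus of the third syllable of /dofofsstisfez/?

i

Nuclei (vowels): o, o, i, e → 4 syllables.
The third nucleus (vowel 3 from the left) is /i/.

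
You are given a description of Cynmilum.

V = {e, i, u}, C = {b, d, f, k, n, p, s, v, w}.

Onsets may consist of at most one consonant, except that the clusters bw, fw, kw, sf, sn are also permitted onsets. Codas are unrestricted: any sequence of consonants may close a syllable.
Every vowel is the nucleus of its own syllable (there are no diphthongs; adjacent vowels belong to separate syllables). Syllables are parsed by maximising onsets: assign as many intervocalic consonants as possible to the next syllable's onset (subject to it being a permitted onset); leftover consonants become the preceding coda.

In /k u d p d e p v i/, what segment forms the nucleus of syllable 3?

i

The vowels are u, e, i — 3 nuclei, so 3 syllables.
The third nucleus (vowel 3 from the left) is /i/.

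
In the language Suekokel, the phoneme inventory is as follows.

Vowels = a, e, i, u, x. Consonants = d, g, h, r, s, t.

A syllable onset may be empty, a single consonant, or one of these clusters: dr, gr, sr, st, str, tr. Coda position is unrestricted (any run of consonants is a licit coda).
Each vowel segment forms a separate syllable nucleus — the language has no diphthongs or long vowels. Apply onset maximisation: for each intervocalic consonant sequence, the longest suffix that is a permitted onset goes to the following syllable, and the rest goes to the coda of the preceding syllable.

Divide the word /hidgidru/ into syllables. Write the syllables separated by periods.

hid.gi.dru

Nuclei (vowels): i, i, u → 3 syllables.
V1 /i/ – V2 /i/: /dg/; trying suffixes from longest down, /g/ is the first permitted one, so coda /d/ | onset /g/.
V2 /i/ – V3 /u/: cluster /dr/ — /dr/ is itself a permitted onset, so the whole cluster goes right; preceding coda = ∅.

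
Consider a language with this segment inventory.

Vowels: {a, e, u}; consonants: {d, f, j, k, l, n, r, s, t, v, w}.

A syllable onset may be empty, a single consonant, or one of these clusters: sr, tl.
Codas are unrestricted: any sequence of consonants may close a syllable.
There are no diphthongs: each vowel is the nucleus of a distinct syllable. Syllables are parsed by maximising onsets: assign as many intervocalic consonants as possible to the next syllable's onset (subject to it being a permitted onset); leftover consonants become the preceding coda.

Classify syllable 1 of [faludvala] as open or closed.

open

Nuclei (vowels): a, u, a, a → 4 syllables.
Between /a/ (V1) and /u/ (V2): just /l/ — single C goes to the following onset.
Between /u/ (V2) and /a/ (V3): /dv/ — longest licit onset from the right is /v/, leaving /d/ as coda.
Between /a/ (V3) and /a/ (V4): /l/ → onset of the next syllable (single consonants are always licit onsets).
So the parse is fa.lud.va.la.
Syllable 1 is /fa/; it ends in its nucleus with no coda, so it is open.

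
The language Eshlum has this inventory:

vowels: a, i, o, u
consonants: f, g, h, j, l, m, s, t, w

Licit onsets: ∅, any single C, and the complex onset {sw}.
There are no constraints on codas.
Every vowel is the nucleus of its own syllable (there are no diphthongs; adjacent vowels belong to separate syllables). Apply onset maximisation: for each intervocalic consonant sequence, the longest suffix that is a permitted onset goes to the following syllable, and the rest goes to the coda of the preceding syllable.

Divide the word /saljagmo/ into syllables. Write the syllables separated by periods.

Nuclei (vowels): a, a, o → 3 syllables.
V1 /a/ – V2 /a/: /lj/ — longest licit onset from the right is /j/, leaving /l/ as coda.
V2 /a/ – V3 /o/: /gm/; trying suffixes from longest down, /m/ is the first permitted one, so coda /g/ | onset /m/.

sal.jag.mo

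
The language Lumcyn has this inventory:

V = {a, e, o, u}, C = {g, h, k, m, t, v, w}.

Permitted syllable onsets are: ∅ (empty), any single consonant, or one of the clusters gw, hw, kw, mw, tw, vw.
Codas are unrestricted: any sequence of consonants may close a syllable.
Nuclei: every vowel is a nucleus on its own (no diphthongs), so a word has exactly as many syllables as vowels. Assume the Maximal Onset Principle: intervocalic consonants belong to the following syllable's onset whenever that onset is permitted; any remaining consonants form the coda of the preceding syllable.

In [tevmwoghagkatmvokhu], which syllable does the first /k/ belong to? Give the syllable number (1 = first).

Vowels present: e, o, a, a, o, u; each is a nucleus, giving 6 syllables.
Between /e/ (V1) and /o/ (V2): cluster /vmw/ — the longest permitted-onset suffix is /mw/; onset = /mw/, preceding coda = /v/.
Between /o/ (V2) and /a/ (V3): /gh/ splits as /g/ + /h/ (/h/ is the longest suffix that is a licit onset).
Between /a/ (V3) and /a/ (V4): cluster /gk/ — the longest permitted-onset suffix is /k/; onset = /k/, preceding coda = /g/.
Between /a/ (V4) and /o/ (V5): cluster /tmv/ — the longest permitted-onset suffix is /v/; onset = /v/, preceding coda = /tm/.
Between /o/ (V5) and /u/ (V6): /kh/ splits as /k/ + /h/ (/h/ is the longest suffix that is a licit onset).
So the parse is tev.mwog.hag.katm.vok.hu.
The first /k/ is in the onset of syllable 4 (/katm/).

4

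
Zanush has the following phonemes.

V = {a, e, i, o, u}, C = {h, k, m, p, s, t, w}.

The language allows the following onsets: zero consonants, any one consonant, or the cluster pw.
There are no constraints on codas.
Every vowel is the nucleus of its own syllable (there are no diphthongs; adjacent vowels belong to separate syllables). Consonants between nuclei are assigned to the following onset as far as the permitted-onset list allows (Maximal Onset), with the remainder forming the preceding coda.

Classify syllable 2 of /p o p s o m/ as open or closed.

closed

Vowels present: o, o; each is a nucleus, giving 2 syllables.
σ1/σ2 boundary: /ps/; trying suffixes from longest down, /s/ is the first permitted one, so coda /p/ | onset /s/.
Result: pop.som.
Syllable 2 is /som/ with coda /m/, so it is closed.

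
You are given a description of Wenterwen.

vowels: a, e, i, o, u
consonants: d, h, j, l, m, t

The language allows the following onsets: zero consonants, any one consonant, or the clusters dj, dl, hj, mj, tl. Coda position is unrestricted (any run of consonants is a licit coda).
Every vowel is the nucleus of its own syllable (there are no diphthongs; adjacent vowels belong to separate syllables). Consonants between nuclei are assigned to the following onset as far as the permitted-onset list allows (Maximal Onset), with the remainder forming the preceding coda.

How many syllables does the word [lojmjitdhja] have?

Nuclei (vowels): o, i, a → 3 syllables.

3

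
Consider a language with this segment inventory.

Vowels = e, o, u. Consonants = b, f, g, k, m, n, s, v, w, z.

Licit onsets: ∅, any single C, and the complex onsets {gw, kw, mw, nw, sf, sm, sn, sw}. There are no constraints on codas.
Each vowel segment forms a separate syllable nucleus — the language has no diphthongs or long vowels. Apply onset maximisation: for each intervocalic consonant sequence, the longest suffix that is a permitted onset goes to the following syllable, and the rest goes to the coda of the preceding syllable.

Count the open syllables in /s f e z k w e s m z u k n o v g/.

0

Nuclei (vowels): e, e, u, o → 4 syllables.
σ1/σ2 boundary: /zkw/ splits as /z/ + /kw/ (/kw/ is the longest suffix that is a licit onset).
σ2/σ3 boundary: cluster /smz/ — the longest permitted-onset suffix is /z/; onset = /z/, preceding coda = /sm/.
σ3/σ4 boundary: cluster /kn/ — the longest permitted-onset suffix is /n/; onset = /n/, preceding coda = /k/.
So the parse is sfez.kwesm.zuk.novg.
Classifying each syllable: /sfez/ (closed), /kwesm/ (closed), /zuk/ (closed), /novg/ (closed).
Open syllables: 0.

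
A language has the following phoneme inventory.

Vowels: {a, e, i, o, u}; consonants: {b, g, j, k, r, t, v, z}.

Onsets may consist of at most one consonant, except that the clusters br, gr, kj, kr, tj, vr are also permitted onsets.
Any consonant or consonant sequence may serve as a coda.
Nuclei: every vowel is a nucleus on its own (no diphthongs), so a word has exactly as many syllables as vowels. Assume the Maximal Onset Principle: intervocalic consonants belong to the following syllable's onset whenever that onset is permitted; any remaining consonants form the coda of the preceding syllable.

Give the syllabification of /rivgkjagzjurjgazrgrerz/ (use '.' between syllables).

rivg.kjagz.jurj.gazr.grerz

Vowels present: i, a, u, a, e; each is a nucleus, giving 5 syllables.
/i…a/ gap (V1→V2): /vgkj/ — longest licit onset from the right is /kj/, leaving /vg/ as coda.
/a…u/ gap (V2→V3): /gzj/; trying suffixes from longest down, /j/ is the first permitted one, so coda /gz/ | onset /j/.
/u…a/ gap (V3→V4): cluster /rjg/ — the longest permitted-onset suffix is /g/; onset = /g/, preceding coda = /rj/.
/a…e/ gap (V4→V5): /zrgr/ — longest licit onset from the right is /gr/, leaving /zr/ as coda.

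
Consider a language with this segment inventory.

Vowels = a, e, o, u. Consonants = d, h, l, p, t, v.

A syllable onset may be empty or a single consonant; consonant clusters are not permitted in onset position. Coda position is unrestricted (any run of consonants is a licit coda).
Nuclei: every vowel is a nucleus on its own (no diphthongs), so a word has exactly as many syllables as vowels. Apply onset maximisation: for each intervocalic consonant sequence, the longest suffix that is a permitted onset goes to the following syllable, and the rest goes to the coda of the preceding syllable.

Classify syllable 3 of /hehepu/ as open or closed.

Nuclei (vowels): e, e, u → 3 syllables.
Between /e/ (V1) and /e/ (V2): just /h/ — single C goes to the following onset.
Between /e/ (V2) and /u/ (V3): just /p/ — single C goes to the following onset.
Syllabification: he.he.pu.
Syllable 3 is /pu/; it ends in its nucleus with no coda, so it is open.

open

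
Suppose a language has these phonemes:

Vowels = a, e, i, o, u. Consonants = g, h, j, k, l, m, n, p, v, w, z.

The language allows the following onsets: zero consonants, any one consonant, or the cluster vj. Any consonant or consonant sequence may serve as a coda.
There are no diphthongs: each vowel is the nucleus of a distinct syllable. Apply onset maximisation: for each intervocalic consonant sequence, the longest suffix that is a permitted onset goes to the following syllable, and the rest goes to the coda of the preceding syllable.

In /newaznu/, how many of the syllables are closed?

1

Nuclei (vowels): e, a, u → 3 syllables.
Between /e/ (V1) and /a/ (V2): just /w/ — single C goes to the following onset.
Between /a/ (V2) and /u/ (V3): /zn/; trying suffixes from longest down, /n/ is the first permitted one, so coda /z/ | onset /n/.
Putting it together: ne.waz.nu.
Classifying each syllable: /ne/ (open), /waz/ (closed), /nu/ (open).
Closed syllables: 1.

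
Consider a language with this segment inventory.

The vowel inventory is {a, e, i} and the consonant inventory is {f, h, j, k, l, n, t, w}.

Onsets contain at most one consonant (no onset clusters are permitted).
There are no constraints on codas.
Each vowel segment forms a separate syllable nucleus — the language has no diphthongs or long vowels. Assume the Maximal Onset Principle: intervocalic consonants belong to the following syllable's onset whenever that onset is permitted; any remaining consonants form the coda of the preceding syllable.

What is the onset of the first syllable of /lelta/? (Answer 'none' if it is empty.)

The vowels are e, a — 2 nuclei, so 2 syllables.
V1 /e/ – V2 /a/: /lt/ splits as /l/ + /t/ (/t/ is the longest suffix that is a licit onset).
Putting it together: lel.ta.
Syllable 1 is /lel/: onset /l/, nucleus /e/, coda /l/.

l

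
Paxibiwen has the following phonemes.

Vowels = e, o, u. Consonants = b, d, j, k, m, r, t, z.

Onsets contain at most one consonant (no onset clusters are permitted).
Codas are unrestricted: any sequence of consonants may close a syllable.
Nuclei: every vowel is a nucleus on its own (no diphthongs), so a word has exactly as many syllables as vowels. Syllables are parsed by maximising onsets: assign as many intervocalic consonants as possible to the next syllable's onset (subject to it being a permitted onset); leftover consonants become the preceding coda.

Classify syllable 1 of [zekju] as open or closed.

closed

The vowels are e, u — 2 nuclei, so 2 syllables.
Between /e/ (V1) and /u/ (V2): /kj/ splits as /k/ + /j/ (/j/ is the longest suffix that is a licit onset).
Syllabification: zek.ju.
Syllable 1 is /zek/ with coda /k/, so it is closed.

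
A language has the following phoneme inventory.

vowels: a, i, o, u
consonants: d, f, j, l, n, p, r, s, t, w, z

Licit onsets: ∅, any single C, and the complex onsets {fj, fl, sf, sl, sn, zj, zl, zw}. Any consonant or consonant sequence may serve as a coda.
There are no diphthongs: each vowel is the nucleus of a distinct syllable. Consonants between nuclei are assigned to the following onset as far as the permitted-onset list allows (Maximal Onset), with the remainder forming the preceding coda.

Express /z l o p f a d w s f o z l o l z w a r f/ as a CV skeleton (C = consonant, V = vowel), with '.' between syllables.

CCVC.CVCC.CCV.CCVC.CCVCC

Vowels present: o, a, o, o, a; each is a nucleus, giving 5 syllables.
σ1/σ2 boundary: /pf/ splits as /p/ + /f/ (/f/ is the longest suffix that is a licit onset).
σ2/σ3 boundary: /dwsf/ splits as /dw/ + /sf/ (/sf/ is the longest suffix that is a licit onset).
σ3/σ4 boundary: cluster /zl/ — /zl/ is itself a permitted onset, so the whole cluster goes right; preceding coda = ∅.
σ4/σ5 boundary: /lzw/ splits as /l/ + /zw/ (/zw/ is the longest suffix that is a licit onset).
Syllabification: zlop.fadw.sfo.zlol.zwarf.
Mapping each syllable to C/V: /zlop/ → CCVC, /fadw/ → CVCC, /sfo/ → CCV, /zlol/ → CCVC, /zwarf/ → CCVCC.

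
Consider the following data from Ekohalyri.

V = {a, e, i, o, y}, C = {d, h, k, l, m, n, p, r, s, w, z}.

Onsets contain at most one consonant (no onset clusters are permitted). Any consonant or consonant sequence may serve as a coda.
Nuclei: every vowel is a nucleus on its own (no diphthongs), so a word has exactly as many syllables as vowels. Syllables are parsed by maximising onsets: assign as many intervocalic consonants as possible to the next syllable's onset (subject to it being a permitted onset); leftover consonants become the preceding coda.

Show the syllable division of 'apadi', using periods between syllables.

The vowels are a, a, i — 3 nuclei, so 3 syllables.
V1 /a/ – V2 /a/: /p/ is a single consonant, so it becomes the next onset.
V2 /a/ – V3 /i/: /d/ → onset of the next syllable (single consonants are always licit onsets).

a.pa.di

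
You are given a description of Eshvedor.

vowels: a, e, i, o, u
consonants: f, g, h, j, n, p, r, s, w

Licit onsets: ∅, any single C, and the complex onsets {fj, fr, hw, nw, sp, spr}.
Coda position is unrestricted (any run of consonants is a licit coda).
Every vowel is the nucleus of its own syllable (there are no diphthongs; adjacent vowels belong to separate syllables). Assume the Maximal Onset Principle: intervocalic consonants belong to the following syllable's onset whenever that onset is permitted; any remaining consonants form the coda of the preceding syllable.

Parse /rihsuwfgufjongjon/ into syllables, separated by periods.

Nuclei (vowels): i, u, u, o, o → 5 syllables.
V1 /i/ – V2 /u/: /hs/; trying suffixes from longest down, /s/ is the first permitted one, so coda /h/ | onset /s/.
V2 /u/ – V3 /u/: /wfg/; trying suffixes from longest down, /g/ is the first permitted one, so coda /wf/ | onset /g/.
V3 /u/ – V4 /o/: cluster /fj/ — /fj/ is itself a permitted onset, so the whole cluster goes right; preceding coda = ∅.
V4 /o/ – V5 /o/: /ngj/ — longest licit onset from the right is /j/, leaving /ng/ as coda.

rih.suwf.gu.fjong.jon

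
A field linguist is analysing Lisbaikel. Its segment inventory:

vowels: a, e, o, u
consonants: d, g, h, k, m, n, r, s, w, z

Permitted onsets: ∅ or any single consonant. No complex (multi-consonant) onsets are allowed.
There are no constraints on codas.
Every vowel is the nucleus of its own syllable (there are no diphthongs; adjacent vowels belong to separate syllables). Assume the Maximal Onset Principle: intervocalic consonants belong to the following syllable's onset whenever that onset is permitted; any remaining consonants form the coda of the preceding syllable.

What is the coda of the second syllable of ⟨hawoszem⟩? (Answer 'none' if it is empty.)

s

The vowels are a, o, e — 3 nuclei, so 3 syllables.
/a…o/ gap (V1→V2): /w/ → onset of the next syllable (single consonants are always licit onsets).
/o…e/ gap (V2→V3): /sz/ — longest licit onset from the right is /z/, leaving /s/ as coda.
Result: ha.wos.zem.
Syllable 2 is /wos/: onset /w/, nucleus /o/, coda /s/.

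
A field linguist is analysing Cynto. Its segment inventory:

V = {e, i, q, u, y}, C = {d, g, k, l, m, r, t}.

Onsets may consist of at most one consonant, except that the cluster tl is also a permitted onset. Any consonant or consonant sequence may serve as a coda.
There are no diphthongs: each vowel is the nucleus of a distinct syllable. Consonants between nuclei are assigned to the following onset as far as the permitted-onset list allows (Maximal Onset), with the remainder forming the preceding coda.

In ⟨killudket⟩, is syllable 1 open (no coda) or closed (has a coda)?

Nuclei (vowels): i, u, e → 3 syllables.
V1 /i/ – V2 /u/: /ll/; trying suffixes from longest down, /l/ is the first permitted one, so coda /l/ | onset /l/.
V2 /u/ – V3 /e/: /dk/ — longest licit onset from the right is /k/, leaving /d/ as coda.
Putting it together: kil.lud.ket.
Syllable 1 is /kil/ with coda /l/, so it is closed.

closed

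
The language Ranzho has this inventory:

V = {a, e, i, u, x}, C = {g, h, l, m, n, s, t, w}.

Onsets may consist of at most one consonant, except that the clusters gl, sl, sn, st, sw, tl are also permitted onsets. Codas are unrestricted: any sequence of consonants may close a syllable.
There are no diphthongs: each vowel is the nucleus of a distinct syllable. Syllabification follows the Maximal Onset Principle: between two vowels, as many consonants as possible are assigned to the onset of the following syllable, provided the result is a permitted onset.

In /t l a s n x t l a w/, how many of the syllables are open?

Vowels present: a, x, a; each is a nucleus, giving 3 syllables.
Between /a/ (V1) and /x/ (V2): cluster /sn/ — /sn/ is itself a permitted onset, so the whole cluster goes right; preceding coda = ∅.
Between /x/ (V2) and /a/ (V3): /tl/ — entire cluster is a permitted onset → onset /tl/, coda ∅.
So the parse is tla.snx.tlaw.
Classifying each syllable: /tla/ (open), /snx/ (open), /tlaw/ (closed).
Open syllables: 2.

2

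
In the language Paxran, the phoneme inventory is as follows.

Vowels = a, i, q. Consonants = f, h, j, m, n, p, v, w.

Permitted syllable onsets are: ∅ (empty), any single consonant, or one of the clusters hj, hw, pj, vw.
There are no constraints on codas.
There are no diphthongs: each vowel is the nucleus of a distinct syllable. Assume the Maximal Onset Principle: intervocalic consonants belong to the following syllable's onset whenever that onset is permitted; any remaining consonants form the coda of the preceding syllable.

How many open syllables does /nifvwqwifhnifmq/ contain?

2

The vowels are i, q, i, i, q — 5 nuclei, so 5 syllables.
/i…q/ gap (V1→V2): /fvw/ splits as /f/ + /vw/ (/vw/ is the longest suffix that is a licit onset).
/q…i/ gap (V2→V3): /w/ → onset of the next syllable (single consonants are always licit onsets).
/i…i/ gap (V3→V4): cluster /fhn/ — the longest permitted-onset suffix is /n/; onset = /n/, preceding coda = /fh/.
/i…q/ gap (V4→V5): /fm/; trying suffixes from longest down, /m/ is the first permitted one, so coda /f/ | onset /m/.
Putting it together: nif.vwq.wifh.nif.mq.
Classifying each syllable: /nif/ (closed), /vwq/ (open), /wifh/ (closed), /nif/ (closed), /mq/ (open).
Open syllables: 2.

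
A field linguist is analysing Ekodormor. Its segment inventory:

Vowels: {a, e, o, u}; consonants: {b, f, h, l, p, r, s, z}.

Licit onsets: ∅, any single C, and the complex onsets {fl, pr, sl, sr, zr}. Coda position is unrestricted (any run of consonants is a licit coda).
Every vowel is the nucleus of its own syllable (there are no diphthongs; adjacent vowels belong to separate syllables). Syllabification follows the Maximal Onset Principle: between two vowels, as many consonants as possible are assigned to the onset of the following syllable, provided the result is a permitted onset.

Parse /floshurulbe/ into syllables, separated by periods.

flos.hu.rul.be

Nuclei (vowels): o, u, u, e → 4 syllables.
/o…u/ gap (V1→V2): /sh/ — longest licit onset from the right is /h/, leaving /s/ as coda.
/u…u/ gap (V2→V3): just /r/ — single C goes to the following onset.
/u…e/ gap (V3→V4): cluster /lb/ — the longest permitted-onset suffix is /b/; onset = /b/, preceding coda = /l/.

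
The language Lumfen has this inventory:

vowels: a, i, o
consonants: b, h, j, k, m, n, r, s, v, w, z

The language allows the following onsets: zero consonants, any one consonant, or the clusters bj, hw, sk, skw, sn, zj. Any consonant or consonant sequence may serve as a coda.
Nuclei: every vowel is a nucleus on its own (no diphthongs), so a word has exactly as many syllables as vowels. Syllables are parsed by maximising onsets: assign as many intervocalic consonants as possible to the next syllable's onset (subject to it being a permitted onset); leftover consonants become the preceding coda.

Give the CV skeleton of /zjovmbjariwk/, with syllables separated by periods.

CCVCC.CCV.CVCC

Nuclei (vowels): o, a, i → 3 syllables.
σ1/σ2 boundary: /vmbj/ splits as /vm/ + /bj/ (/bj/ is the longest suffix that is a licit onset).
σ2/σ3 boundary: /r/ is a single consonant, so it becomes the next onset.
So the parse is zjovm.bja.riwk.
Mapping each syllable to C/V: /zjovm/ → CCVCC, /bja/ → CCV, /riwk/ → CVCC.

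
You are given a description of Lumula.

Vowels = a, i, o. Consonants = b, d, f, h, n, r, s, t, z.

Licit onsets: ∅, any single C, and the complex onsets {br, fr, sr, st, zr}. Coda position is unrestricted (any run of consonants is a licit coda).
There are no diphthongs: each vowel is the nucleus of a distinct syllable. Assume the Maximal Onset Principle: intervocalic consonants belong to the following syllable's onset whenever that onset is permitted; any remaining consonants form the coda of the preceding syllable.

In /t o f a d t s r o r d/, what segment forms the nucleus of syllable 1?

o

Vowels present: o, a, o; each is a nucleus, giving 3 syllables.
The first nucleus (vowel 1 from the left) is /o/.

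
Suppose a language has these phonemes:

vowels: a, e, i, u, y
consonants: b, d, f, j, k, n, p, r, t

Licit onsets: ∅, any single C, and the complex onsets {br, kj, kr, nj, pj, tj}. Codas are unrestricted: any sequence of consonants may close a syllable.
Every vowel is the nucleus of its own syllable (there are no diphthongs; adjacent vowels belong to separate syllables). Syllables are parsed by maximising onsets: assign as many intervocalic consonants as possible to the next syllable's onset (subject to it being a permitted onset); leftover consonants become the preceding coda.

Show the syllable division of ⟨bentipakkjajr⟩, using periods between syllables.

ben.ti.pak.kjajr

Vowels present: e, i, a, a; each is a nucleus, giving 4 syllables.
σ1/σ2 boundary: /nt/; trying suffixes from longest down, /t/ is the first permitted one, so coda /n/ | onset /t/.
σ2/σ3 boundary: /p/ is a single consonant, so it becomes the next onset.
σ3/σ4 boundary: /kkj/ splits as /k/ + /kj/ (/kj/ is the longest suffix that is a licit onset).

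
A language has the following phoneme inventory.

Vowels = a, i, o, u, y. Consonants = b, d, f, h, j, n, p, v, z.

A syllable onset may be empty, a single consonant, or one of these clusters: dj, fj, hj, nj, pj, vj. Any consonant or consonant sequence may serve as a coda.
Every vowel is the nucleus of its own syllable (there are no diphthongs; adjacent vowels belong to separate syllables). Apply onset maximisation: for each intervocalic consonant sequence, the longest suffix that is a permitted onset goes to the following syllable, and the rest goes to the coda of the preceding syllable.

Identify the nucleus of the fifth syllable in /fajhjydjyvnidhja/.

The vowels are a, y, y, i, a — 5 nuclei, so 5 syllables.
The fifth nucleus (vowel 5 from the left) is /a/.

a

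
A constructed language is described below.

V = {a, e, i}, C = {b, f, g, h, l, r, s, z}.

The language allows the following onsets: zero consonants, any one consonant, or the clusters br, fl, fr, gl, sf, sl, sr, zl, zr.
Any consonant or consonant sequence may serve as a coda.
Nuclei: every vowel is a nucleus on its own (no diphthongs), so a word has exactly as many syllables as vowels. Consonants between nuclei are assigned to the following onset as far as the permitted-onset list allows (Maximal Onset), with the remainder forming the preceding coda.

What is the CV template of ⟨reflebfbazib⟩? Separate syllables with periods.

CV.CCVCC.CV.CVC

Nuclei (vowels): e, e, a, i → 4 syllables.
Between /e/ (V1) and /e/ (V2): cluster /fl/ — /fl/ is itself a permitted onset, so the whole cluster goes right; preceding coda = ∅.
Between /e/ (V2) and /a/ (V3): cluster /bfb/ — the longest permitted-onset suffix is /b/; onset = /b/, preceding coda = /bf/.
Between /a/ (V3) and /i/ (V4): /z/ is a single consonant, so it becomes the next onset.
So the parse is re.flebf.ba.zib.
Mapping each syllable to C/V: /re/ → CV, /flebf/ → CCVCC, /ba/ → CV, /zib/ → CVC.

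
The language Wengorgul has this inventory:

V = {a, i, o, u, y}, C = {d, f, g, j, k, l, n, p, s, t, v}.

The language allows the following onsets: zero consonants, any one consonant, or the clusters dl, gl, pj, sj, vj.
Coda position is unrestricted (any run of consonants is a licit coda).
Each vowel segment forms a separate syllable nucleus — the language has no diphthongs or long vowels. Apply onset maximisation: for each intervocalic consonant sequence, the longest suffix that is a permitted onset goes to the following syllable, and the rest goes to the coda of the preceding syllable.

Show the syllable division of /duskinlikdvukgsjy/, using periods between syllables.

Nuclei (vowels): u, i, i, u, y → 5 syllables.
σ1/σ2 boundary: /sk/ splits as /s/ + /k/ (/k/ is the longest suffix that is a licit onset).
σ2/σ3 boundary: /nl/ splits as /n/ + /l/ (/l/ is the longest suffix that is a licit onset).
σ3/σ4 boundary: /kdv/ splits as /kd/ + /v/ (/v/ is the longest suffix that is a licit onset).
σ4/σ5 boundary: cluster /kgsj/ — the longest permitted-onset suffix is /sj/; onset = /sj/, preceding coda = /kg/.

dus.kin.likd.vukg.sjy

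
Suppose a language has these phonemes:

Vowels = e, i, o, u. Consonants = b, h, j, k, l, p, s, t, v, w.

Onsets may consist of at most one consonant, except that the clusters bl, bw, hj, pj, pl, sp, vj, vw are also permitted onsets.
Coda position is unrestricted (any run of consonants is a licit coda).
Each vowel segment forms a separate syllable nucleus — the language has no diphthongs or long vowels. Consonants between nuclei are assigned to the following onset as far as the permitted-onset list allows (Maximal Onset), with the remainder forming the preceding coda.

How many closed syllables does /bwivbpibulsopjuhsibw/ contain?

The vowels are i, i, u, o, u, i — 6 nuclei, so 6 syllables.
/i…i/ gap (V1→V2): cluster /vbp/ — the longest permitted-onset suffix is /p/; onset = /p/, preceding coda = /vb/.
/i…u/ gap (V2→V3): /b/ → onset of the next syllable (single consonants are always licit onsets).
/u…o/ gap (V3→V4): /ls/ — longest licit onset from the right is /s/, leaving /l/ as coda.
/o…u/ gap (V4→V5): /pj/ is a licit onset in full, so it all attaches to the next syllable.
/u…i/ gap (V5→V6): /hs/ — longest licit onset from the right is /s/, leaving /h/ as coda.
Putting it together: bwivb.pi.bul.so.pjuh.sibw.
Classifying each syllable: /bwivb/ (closed), /pi/ (open), /bul/ (closed), /so/ (open), /pjuh/ (closed), /sibw/ (closed).
Closed syllables: 4.

4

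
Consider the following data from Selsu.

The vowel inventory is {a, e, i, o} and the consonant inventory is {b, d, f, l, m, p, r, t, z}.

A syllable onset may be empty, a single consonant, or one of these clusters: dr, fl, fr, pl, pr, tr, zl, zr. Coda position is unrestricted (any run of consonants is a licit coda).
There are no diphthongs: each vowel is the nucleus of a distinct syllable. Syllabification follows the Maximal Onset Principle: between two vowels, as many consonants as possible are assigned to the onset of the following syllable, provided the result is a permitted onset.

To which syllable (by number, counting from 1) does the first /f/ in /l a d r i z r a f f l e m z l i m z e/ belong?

Vowels present: a, i, a, e, i, e; each is a nucleus, giving 6 syllables.
σ1/σ2 boundary: cluster /dr/ — /dr/ is itself a permitted onset, so the whole cluster goes right; preceding coda = ∅.
σ2/σ3 boundary: /zr/ — entire cluster is a permitted onset → onset /zr/, coda ∅.
σ3/σ4 boundary: /ffl/; trying suffixes from longest down, /fl/ is the first permitted one, so coda /f/ | onset /fl/.
σ4/σ5 boundary: /mzl/ splits as /m/ + /zl/ (/zl/ is the longest suffix that is a licit onset).
σ5/σ6 boundary: cluster /mz/ — the longest permitted-onset suffix is /z/; onset = /z/, preceding coda = /m/.
So the parse is la.dri.zraf.flem.zlim.ze.
The first /f/ is in the coda of syllable 3 (/zraf/).

3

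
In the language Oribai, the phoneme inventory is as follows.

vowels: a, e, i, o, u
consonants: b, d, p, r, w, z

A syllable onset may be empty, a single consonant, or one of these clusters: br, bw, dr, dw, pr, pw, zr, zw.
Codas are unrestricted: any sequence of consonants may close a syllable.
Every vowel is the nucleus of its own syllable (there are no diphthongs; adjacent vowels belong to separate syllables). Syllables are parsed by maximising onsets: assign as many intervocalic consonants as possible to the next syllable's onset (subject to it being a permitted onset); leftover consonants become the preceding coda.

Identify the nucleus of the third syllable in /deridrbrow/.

o

The vowels are e, i, o — 3 nuclei, so 3 syllables.
The third nucleus (vowel 3 from the left) is /o/.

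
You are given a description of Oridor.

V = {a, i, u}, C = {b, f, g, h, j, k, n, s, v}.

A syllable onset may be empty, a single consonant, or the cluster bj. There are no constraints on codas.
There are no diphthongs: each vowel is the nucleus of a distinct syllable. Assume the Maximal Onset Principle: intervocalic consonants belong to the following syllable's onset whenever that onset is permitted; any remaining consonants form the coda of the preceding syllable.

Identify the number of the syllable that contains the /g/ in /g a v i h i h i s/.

1

Nuclei (vowels): a, i, i, i → 4 syllables.
/a…i/ gap (V1→V2): /v/ → onset of the next syllable (single consonants are always licit onsets).
/i…i/ gap (V2→V3): just /h/ — single C goes to the following onset.
/i…i/ gap (V3→V4): just /h/ — single C goes to the following onset.
Putting it together: ga.vi.hi.his.
The /g/ is in the onset of syllable 1 (/ga/).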